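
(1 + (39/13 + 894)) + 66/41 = 36884/41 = 899.61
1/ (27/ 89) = 89/ 27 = 3.30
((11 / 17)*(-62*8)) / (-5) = 5456 / 85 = 64.19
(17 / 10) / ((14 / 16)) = 68 / 35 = 1.94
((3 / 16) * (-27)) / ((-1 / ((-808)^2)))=3305124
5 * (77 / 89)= 385 / 89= 4.33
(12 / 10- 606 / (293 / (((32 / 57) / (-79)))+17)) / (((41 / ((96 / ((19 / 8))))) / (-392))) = -469.44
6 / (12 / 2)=1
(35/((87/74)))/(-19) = -2590/1653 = -1.57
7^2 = 49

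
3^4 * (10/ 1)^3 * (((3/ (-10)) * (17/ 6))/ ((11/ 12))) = -826200/ 11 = -75109.09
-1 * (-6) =6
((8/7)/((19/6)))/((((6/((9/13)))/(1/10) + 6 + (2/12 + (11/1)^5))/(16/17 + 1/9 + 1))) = 10048/2186077243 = 0.00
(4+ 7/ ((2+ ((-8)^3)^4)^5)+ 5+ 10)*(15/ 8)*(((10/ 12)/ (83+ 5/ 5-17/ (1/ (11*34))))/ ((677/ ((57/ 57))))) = -727935382017225747419401150338381081749212422439803304975/ 104148347932544078407154915276125405236803916324655820043162624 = -0.00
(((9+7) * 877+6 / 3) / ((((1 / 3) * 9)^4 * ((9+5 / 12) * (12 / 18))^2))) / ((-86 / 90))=-2526120 / 549067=-4.60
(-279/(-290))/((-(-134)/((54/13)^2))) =203391/1641835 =0.12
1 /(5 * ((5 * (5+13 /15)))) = 3 /440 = 0.01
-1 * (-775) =775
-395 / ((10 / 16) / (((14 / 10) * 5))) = -4424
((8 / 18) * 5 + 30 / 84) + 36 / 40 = 1096 / 315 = 3.48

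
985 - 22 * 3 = 919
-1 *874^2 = -763876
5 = 5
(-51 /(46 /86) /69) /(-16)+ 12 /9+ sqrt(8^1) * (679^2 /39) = 36049 /25392+ 922082 * sqrt(2) /39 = 33437.85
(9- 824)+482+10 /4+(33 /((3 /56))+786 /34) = 10493 /34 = 308.62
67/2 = 33.50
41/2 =20.50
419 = 419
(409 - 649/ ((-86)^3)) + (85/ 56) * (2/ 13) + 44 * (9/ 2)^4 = 1068021088367/ 57881096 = 18451.98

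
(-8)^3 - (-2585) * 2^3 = 20168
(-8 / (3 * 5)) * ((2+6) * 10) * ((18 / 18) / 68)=-32 / 51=-0.63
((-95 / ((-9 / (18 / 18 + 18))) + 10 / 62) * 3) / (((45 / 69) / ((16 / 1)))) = 4121600 / 279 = 14772.76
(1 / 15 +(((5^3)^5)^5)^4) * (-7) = -51545481385626128807505605527355894251239762881244220433671265730464605174578016492831027782391985498910427501433884724388263145409459548479478905653144116248657607376828550249658889015336171723902225494384765632 / 15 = -3436365425708408587167040000000000000000000000000000000000000000000000000000000000000000000000000000000000000000000000000000000000000000000000000000000000000000000000000000000000000000000000000000000000000000000.00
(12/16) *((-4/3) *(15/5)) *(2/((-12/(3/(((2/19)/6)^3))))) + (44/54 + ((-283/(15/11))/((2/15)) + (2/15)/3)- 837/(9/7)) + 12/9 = 37203866/135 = 275584.19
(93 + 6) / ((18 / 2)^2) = 11 / 9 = 1.22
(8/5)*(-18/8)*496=-8928/5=-1785.60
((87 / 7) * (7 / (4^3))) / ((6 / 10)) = 145 / 64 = 2.27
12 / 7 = 1.71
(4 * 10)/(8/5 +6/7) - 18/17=11126/731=15.22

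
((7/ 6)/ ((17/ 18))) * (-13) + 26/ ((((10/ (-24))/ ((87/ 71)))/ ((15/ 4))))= -365469/ 1207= -302.79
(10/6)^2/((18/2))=0.31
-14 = -14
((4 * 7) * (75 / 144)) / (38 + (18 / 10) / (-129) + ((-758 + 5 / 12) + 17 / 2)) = -37625 / 1834631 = -0.02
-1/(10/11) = -11/10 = -1.10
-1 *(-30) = 30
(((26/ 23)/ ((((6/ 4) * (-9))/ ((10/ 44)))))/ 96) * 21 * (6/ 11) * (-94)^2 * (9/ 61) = -2.96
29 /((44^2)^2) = 29 /3748096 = 0.00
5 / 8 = 0.62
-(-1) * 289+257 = 546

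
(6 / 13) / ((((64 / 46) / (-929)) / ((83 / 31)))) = -5320383 / 6448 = -825.12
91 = 91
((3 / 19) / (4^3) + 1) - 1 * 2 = -1213 / 1216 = -1.00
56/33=1.70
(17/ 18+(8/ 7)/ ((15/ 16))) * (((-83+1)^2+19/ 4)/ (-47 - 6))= -1048147/ 3816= -274.67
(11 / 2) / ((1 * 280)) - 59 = -33029 / 560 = -58.98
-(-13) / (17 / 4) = 52 / 17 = 3.06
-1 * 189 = -189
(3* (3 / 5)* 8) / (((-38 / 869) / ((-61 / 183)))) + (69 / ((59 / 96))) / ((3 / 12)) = 3132372 / 5605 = 558.85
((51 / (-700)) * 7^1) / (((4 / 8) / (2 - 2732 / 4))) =34731 / 50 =694.62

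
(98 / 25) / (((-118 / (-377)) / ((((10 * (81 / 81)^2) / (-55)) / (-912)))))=18473 / 7398600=0.00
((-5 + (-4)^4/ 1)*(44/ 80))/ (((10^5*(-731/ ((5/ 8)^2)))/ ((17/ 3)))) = -2761/ 660480000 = -0.00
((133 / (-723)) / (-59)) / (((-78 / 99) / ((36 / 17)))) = -26334 / 3142399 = -0.01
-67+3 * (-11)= -100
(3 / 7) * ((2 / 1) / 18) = 1 / 21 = 0.05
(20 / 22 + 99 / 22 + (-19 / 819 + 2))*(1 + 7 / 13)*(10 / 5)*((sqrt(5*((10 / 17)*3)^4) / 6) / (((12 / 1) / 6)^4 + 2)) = 66539500*sqrt(5) / 101540439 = 1.47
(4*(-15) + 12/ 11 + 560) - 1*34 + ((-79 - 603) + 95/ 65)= -30523/ 143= -213.45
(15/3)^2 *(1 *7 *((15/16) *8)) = 2625/2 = 1312.50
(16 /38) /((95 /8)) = 64 /1805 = 0.04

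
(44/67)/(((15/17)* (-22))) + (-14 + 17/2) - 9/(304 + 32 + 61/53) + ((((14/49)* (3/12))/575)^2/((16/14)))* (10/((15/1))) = -739547076673777/132999503070000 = -5.56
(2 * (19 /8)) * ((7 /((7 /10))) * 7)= 665 /2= 332.50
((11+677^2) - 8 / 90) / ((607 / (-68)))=-51346.15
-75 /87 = -25 /29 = -0.86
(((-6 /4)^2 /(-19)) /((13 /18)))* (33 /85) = -2673 /41990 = -0.06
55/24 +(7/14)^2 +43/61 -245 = -353927/1464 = -241.75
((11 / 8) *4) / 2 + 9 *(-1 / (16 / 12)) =-4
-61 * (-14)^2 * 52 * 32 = -19894784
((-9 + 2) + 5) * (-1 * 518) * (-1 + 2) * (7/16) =1813/4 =453.25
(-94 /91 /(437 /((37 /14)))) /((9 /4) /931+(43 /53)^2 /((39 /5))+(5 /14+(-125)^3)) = 0.00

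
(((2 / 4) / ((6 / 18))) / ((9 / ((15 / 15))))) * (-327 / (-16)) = 109 / 32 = 3.41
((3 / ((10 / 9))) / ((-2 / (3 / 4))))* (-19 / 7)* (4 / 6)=513 / 280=1.83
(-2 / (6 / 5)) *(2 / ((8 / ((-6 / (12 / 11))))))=55 / 24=2.29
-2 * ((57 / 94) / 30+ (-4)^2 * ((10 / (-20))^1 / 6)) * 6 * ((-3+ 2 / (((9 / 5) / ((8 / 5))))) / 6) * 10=-40733 / 1269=-32.10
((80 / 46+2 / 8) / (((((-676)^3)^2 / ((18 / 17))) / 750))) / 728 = 617625 / 27163661655834508034048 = 0.00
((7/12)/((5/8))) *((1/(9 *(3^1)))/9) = 14/3645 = 0.00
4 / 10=2 / 5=0.40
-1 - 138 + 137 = -2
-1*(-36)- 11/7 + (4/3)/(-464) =83861/2436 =34.43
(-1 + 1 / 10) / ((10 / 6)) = -27 / 50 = -0.54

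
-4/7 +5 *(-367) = -12849/7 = -1835.57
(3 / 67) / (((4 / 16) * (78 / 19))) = 38 / 871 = 0.04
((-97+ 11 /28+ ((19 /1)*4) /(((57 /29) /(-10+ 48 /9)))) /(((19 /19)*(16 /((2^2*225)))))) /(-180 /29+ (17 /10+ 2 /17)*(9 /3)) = 4302472625 /208152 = 20669.86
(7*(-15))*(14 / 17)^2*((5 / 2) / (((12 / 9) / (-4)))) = 154350 / 289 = 534.08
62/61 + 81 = 5003/61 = 82.02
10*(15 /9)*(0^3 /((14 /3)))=0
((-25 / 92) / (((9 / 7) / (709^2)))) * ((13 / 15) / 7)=-32674265 / 2484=-13153.89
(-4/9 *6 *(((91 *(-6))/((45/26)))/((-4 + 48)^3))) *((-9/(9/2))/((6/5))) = -1183/71874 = -0.02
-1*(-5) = 5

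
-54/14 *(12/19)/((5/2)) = -648/665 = -0.97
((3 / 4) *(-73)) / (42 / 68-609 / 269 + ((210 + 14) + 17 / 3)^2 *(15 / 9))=-0.00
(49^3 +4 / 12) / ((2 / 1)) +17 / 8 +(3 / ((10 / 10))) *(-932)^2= 63952771 / 24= 2664698.79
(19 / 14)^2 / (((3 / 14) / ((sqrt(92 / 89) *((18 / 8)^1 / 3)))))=361 *sqrt(2047) / 2492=6.55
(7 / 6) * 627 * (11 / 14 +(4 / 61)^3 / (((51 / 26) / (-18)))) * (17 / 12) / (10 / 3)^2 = 26525655717 / 363169600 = 73.04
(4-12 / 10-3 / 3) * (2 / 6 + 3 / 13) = 66 / 65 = 1.02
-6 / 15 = -2 / 5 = -0.40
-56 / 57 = -0.98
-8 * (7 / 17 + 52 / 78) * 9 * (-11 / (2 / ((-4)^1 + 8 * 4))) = 203280 / 17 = 11957.65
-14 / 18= -7 / 9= -0.78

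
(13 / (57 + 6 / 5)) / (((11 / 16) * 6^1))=520 / 9603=0.05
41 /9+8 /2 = 77 /9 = 8.56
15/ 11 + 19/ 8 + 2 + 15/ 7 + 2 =6087/ 616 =9.88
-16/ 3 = -5.33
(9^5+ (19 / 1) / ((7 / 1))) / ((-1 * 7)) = -413362 / 49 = -8435.96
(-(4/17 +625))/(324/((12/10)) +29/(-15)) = -159435/68357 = -2.33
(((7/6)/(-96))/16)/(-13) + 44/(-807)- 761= -761.05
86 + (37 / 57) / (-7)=85.91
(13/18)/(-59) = -13/1062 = -0.01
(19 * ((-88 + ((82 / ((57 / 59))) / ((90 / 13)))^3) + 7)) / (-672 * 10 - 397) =-29731439869498 / 6321286483875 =-4.70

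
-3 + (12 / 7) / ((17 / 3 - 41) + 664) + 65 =409280 / 6601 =62.00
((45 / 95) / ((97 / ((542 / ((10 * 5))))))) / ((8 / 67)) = 163413 / 368600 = 0.44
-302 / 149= -2.03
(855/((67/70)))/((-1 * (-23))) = 59850/1541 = 38.84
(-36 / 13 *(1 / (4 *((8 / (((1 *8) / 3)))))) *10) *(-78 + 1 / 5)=2334 / 13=179.54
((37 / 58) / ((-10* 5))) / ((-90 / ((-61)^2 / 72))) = 137677 / 18792000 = 0.01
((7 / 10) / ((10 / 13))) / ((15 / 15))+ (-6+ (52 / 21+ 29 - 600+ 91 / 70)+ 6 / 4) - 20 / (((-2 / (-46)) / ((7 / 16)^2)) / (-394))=573210203 / 16800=34119.65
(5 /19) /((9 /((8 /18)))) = 0.01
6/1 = 6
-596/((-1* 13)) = 596/13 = 45.85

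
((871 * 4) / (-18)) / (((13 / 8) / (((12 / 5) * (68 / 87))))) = -291584 / 1305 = -223.44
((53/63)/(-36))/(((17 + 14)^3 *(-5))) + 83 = 28039885073/337829940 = 83.00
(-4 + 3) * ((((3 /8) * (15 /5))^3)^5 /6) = -68630377364883 /70368744177664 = -0.98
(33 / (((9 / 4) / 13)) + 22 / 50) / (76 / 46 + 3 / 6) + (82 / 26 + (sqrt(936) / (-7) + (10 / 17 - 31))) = 9180098 / 149175 - 6*sqrt(26) / 7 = 57.17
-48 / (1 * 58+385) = -48 / 443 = -0.11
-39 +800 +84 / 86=32765 / 43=761.98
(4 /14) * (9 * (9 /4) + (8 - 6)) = 89 /14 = 6.36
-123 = -123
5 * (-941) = -4705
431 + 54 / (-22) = 4714 / 11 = 428.55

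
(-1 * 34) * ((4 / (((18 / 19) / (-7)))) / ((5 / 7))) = 63308 / 45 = 1406.84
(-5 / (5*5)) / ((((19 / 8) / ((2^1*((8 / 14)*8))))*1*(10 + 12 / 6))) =-128 / 1995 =-0.06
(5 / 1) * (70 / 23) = 15.22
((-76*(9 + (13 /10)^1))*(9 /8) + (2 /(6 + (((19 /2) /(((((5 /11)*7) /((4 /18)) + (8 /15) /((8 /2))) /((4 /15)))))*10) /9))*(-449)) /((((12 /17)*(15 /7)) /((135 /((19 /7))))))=-33723.70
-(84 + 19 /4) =-355 /4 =-88.75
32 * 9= 288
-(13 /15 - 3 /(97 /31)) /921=134 /1340055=0.00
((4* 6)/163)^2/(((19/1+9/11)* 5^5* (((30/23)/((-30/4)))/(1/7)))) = -18216/63350459375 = -0.00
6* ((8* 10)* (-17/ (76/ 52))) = -106080/ 19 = -5583.16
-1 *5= -5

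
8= 8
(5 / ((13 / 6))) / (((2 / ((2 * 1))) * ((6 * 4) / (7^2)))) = 4.71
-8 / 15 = -0.53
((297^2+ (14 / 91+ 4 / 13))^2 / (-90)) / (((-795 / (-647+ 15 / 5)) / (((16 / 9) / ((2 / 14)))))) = -5269245478569184 / 6045975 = -871529485.08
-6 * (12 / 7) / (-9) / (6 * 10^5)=1 / 525000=0.00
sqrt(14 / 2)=sqrt(7)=2.65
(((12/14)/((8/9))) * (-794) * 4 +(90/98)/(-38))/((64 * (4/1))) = -5702553/476672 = -11.96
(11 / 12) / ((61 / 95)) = 1.43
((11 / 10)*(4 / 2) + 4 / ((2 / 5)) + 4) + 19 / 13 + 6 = 1538 / 65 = 23.66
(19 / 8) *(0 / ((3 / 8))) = 0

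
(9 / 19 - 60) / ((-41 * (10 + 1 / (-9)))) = 10179 / 69331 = 0.15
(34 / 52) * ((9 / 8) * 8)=153 / 26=5.88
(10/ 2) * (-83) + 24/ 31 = -414.23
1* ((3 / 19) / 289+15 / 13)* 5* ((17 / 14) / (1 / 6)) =176580 / 4199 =42.05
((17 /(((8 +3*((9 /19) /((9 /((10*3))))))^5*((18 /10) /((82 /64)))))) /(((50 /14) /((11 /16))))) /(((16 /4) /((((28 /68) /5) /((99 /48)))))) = 4974482891 /71711791536844800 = 0.00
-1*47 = -47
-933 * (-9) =8397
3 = 3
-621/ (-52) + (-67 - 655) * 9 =-337275/ 52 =-6486.06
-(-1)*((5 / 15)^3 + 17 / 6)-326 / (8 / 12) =-26251 / 54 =-486.13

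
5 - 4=1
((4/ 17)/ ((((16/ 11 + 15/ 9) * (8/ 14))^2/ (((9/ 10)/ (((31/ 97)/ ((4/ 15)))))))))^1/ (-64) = -15528051/ 17891017600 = -0.00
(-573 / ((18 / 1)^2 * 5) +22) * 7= 81823 / 540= 151.52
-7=-7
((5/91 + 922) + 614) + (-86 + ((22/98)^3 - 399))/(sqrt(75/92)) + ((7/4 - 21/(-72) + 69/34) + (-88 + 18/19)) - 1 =1024339037/705432 - 38038956 * sqrt(69)/588245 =914.92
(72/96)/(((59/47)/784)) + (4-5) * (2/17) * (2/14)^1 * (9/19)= 62483934/133399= 468.40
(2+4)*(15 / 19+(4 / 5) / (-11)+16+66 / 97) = 10580778 / 101365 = 104.38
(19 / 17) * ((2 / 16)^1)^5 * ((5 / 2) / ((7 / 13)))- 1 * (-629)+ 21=5069210835 / 7798784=650.00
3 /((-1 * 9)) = -1 /3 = -0.33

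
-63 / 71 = -0.89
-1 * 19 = -19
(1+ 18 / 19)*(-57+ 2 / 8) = -8399 / 76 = -110.51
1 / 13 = 0.08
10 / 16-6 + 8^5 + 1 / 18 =2358913 / 72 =32762.68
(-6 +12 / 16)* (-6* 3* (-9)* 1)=-1701 / 2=-850.50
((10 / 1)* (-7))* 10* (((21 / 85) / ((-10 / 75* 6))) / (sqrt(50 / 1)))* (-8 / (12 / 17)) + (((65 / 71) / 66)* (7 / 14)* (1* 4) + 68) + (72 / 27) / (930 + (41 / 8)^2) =9755166061 / 143393943 - 245* sqrt(2) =-278.45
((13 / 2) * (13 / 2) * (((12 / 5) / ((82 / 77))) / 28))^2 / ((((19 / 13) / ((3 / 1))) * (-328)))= -1213014231 / 16761587200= -0.07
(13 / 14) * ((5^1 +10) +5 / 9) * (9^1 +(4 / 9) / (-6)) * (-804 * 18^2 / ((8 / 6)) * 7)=-176325240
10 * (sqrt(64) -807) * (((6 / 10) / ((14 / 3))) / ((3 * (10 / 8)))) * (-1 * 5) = 9588 / 7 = 1369.71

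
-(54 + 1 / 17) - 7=-1038 / 17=-61.06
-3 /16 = -0.19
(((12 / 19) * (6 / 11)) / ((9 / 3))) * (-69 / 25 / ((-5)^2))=-1656 / 130625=-0.01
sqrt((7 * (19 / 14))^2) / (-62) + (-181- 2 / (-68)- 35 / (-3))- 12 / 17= -1076111 / 6324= -170.16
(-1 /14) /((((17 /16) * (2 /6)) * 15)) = -8 /595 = -0.01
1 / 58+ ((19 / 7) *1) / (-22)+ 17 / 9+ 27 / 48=754121 / 321552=2.35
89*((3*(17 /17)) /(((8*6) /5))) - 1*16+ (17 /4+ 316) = 5313 /16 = 332.06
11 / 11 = 1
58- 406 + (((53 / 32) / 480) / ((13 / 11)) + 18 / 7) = -482822159 / 1397760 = -345.43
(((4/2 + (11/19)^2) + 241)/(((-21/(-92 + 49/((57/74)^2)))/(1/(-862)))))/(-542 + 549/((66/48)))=7388207464/8333417396115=0.00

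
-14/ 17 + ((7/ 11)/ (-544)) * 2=-2471/ 2992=-0.83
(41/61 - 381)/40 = -580/61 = -9.51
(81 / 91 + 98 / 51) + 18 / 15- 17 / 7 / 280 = 4.00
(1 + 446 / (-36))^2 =42025 / 324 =129.71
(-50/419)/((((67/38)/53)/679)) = -68375300/28073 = -2435.62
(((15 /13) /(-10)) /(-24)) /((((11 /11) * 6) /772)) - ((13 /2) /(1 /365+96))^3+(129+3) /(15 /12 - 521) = 51350631266559197 /140952689756165196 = 0.36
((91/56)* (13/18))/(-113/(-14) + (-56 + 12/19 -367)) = -22477/7934616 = -0.00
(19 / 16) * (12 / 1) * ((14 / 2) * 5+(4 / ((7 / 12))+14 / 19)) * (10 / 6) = 28325 / 28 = 1011.61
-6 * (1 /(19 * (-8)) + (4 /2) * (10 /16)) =-567 /76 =-7.46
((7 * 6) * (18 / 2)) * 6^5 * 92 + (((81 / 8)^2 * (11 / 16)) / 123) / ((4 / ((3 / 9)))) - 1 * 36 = 270418140.05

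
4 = 4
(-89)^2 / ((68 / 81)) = 641601 / 68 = 9435.31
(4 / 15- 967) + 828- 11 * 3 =-2576 / 15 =-171.73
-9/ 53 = -0.17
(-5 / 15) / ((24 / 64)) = -8 / 9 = -0.89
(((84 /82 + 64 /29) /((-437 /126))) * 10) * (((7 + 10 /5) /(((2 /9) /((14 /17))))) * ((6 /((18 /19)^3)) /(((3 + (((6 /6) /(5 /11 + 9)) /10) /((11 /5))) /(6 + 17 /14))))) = -17996566224 /3418375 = -5264.66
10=10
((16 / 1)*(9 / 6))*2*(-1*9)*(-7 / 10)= 1512 / 5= 302.40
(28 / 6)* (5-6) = -14 / 3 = -4.67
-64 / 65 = -0.98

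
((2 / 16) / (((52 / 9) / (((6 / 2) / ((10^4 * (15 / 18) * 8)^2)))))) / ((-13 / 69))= -16767 / 216320000000000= -0.00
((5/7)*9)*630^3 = 1607445000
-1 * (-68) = 68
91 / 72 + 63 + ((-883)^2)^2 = 43769875448539 / 72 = 607914936785.26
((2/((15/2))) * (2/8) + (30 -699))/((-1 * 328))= 5017/2460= 2.04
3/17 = 0.18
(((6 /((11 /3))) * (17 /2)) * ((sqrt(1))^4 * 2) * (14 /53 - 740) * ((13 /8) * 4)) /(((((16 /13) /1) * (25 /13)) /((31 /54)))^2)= -118908146764823 /15111360000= -7868.79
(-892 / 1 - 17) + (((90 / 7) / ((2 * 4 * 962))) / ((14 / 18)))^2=-32316637579911 / 35551856704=-909.00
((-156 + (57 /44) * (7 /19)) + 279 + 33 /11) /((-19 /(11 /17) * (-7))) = 795 /1292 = 0.62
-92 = -92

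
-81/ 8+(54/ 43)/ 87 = -100863/ 9976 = -10.11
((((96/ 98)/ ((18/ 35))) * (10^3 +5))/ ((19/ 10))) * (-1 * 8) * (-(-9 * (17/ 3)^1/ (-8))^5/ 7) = 2889586477125/ 238336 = 12124003.41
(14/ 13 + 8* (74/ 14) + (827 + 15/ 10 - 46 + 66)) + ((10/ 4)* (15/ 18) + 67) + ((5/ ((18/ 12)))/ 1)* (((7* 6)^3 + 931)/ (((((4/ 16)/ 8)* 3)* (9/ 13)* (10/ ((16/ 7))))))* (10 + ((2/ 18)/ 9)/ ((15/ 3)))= 8809598.59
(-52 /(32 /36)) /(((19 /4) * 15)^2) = -104 /9025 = -0.01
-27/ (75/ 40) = -72/ 5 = -14.40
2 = 2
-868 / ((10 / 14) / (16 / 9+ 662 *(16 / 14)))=-41469568 / 45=-921545.96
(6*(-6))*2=-72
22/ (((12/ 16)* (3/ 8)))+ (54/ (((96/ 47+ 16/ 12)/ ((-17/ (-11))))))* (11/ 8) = 113111/ 1008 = 112.21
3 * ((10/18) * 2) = 10/3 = 3.33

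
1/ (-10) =-1/ 10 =-0.10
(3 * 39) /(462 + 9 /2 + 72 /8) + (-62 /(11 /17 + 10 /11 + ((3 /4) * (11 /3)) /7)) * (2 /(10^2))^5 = 31093346511457 /126366601562500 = 0.25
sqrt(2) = 1.41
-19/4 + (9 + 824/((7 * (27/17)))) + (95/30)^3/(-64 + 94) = 3602713/45360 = 79.42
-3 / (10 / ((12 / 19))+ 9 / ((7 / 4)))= -126 / 881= -0.14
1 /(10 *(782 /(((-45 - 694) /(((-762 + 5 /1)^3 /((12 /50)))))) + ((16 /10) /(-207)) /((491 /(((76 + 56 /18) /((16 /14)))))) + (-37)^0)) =675987687 /12929373966971683768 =0.00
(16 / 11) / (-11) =-0.13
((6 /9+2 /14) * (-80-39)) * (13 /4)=-3757 /12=-313.08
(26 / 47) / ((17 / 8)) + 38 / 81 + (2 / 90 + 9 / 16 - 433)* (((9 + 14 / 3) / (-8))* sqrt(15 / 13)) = 47210 / 64719 + 12764899* sqrt(195) / 224640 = 794.23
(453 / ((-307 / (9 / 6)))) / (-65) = 1359 / 39910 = 0.03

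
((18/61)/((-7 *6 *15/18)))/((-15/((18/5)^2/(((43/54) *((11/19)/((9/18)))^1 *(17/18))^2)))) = 0.01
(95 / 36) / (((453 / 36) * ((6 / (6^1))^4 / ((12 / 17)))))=380 / 2567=0.15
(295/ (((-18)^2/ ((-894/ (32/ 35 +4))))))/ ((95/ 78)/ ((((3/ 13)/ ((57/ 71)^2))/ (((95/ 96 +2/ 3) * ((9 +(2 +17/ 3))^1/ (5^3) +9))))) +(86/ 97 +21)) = -6018035529800/ 2664766890333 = -2.26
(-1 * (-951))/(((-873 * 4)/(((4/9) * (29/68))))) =-9193/178092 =-0.05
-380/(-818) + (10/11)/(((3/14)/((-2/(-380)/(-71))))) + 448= 8165391448/18207453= 448.46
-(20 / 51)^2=-400 / 2601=-0.15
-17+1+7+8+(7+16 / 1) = 22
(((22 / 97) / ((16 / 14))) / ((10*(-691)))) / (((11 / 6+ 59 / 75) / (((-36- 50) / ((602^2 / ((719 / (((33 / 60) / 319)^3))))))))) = 964463005000 / 2642941637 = 364.92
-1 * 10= -10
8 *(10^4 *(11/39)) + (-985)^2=38718775/39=992789.10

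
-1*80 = -80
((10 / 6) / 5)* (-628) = -628 / 3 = -209.33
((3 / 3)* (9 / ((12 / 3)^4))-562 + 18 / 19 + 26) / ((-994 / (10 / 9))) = 13011625 / 21756672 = 0.60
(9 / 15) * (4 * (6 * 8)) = 115.20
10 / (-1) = -10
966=966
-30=-30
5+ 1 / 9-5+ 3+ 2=46 / 9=5.11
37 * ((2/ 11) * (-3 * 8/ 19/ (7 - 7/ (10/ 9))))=-12.14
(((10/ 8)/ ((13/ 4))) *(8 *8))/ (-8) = -40/ 13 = -3.08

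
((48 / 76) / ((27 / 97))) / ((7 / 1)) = 388 / 1197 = 0.32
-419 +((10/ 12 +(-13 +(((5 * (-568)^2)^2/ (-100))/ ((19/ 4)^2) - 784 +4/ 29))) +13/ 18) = -108666154585718/ 94221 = -1153311412.38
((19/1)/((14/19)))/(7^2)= 361/686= 0.53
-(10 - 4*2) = -2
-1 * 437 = -437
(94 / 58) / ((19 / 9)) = 423 / 551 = 0.77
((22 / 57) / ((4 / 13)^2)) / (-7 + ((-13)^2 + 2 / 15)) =0.03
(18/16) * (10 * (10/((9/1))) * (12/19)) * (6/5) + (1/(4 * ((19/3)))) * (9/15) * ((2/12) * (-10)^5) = -7320/19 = -385.26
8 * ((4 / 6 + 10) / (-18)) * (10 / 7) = -1280 / 189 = -6.77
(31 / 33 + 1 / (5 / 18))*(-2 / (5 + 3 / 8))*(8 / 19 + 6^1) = -1462048 / 134805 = -10.85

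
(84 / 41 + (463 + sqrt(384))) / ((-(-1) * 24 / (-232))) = -552943 / 123 - 232 * sqrt(6) / 3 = -4684.90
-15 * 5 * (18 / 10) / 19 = -135 / 19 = -7.11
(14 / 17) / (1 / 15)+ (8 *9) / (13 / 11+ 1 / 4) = 7454 / 119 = 62.64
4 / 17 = 0.24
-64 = -64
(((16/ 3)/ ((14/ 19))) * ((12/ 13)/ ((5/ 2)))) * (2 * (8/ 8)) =2432/ 455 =5.35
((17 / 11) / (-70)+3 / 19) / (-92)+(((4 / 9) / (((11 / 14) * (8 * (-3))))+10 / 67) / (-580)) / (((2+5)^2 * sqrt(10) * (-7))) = -0.00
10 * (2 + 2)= 40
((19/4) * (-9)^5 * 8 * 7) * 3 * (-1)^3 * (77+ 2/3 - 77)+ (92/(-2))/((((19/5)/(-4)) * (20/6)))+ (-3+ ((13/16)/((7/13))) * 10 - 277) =33424301943/1064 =31413817.62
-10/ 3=-3.33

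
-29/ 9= -3.22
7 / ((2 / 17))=119 / 2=59.50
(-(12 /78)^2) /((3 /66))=-88 /169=-0.52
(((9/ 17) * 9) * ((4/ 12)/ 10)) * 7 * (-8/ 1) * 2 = -1512/ 85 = -17.79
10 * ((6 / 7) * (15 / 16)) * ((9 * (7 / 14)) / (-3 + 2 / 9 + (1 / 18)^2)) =-164025 / 12586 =-13.03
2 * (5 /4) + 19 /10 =22 /5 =4.40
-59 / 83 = -0.71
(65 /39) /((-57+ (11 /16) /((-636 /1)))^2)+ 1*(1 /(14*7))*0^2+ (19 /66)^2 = 122210187433249 /1465575685334244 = 0.08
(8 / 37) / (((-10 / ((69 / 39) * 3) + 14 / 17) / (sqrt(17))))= -2346 * sqrt(17) / 11507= -0.84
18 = 18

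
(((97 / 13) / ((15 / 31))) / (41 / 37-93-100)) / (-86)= 111259 / 119067000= 0.00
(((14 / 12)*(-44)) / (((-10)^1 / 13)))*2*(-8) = -16016 / 15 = -1067.73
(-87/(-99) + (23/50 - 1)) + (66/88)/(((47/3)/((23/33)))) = 57721/155100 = 0.37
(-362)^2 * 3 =393132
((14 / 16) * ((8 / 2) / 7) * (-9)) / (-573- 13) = 9 / 1172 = 0.01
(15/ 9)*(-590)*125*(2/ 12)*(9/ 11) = -184375/ 11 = -16761.36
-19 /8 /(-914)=19 /7312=0.00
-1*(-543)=543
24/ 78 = 4/ 13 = 0.31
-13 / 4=-3.25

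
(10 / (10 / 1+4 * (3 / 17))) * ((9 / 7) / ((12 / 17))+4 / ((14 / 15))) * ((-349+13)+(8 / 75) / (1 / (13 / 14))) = -42720303 / 22295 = -1916.14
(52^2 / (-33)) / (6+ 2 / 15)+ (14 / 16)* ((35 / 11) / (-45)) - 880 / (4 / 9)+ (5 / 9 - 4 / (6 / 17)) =-36508495 / 18216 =-2004.20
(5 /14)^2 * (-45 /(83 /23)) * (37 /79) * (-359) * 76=6530254875 /321293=20324.92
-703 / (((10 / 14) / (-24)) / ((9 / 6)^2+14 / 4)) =679098 / 5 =135819.60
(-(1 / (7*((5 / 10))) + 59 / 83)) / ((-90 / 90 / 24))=13896 / 581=23.92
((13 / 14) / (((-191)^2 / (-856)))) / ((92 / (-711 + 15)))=968136 / 5873441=0.16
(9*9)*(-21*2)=-3402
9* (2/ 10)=9/ 5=1.80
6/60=0.10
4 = 4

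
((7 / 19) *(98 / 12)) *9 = 1029 / 38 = 27.08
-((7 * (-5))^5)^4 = -7609583501588058567047119140625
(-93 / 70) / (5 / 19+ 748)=-589 / 331730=-0.00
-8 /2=-4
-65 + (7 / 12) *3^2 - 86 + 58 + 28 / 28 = -347 / 4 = -86.75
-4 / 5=-0.80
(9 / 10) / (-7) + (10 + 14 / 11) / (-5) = -367 / 154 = -2.38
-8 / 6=-4 / 3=-1.33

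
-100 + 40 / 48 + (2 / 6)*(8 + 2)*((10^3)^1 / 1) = 19405 / 6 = 3234.17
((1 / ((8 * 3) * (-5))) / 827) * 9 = -3 / 33080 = -0.00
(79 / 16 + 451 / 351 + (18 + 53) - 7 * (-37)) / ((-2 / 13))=-1888225 / 864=-2185.45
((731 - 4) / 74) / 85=727 / 6290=0.12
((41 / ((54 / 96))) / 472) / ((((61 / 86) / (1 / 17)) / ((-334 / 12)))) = -588842 / 1651941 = -0.36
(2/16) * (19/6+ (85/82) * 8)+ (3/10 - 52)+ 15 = -347033/9840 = -35.27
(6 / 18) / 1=1 / 3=0.33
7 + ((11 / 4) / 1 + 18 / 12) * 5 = 28.25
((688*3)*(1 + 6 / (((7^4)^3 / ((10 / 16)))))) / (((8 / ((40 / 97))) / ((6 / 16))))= 107131562964765 / 2685209716994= 39.90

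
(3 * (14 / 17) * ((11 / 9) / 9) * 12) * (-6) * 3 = -1232 / 17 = -72.47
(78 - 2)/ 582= 38/ 291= 0.13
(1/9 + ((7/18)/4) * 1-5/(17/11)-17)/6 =-8171/2448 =-3.34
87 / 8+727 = 5903 / 8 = 737.88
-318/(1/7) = -2226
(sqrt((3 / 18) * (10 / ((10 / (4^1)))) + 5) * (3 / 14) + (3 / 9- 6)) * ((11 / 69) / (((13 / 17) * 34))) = -187 / 5382 + 11 * sqrt(51) / 25116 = -0.03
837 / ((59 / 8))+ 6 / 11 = 74010 / 649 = 114.04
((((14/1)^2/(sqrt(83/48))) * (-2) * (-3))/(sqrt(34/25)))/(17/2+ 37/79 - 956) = -0.81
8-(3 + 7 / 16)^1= 73 / 16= 4.56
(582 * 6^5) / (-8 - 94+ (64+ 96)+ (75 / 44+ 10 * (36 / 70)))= 1393894656 / 19973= 69788.95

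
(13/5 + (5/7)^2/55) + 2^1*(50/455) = 99116/35035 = 2.83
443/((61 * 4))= 443/244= 1.82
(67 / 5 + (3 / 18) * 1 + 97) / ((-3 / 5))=-3317 / 18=-184.28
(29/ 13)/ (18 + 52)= 29/ 910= 0.03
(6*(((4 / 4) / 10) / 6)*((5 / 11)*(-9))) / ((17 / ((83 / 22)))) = -747 / 8228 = -0.09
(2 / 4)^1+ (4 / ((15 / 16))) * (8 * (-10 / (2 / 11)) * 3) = -5631.50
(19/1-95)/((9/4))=-33.78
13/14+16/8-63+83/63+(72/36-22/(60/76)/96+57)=-223/5040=-0.04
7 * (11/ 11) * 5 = 35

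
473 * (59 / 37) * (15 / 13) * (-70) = -29302350 / 481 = -60919.65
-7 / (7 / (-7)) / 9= 7 / 9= 0.78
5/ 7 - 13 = -86/ 7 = -12.29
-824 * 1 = -824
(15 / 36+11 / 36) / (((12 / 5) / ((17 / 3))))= 1105 / 648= 1.71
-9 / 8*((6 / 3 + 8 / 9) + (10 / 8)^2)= -641 / 128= -5.01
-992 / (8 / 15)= -1860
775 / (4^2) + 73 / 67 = 53093 / 1072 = 49.53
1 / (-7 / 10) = -10 / 7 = -1.43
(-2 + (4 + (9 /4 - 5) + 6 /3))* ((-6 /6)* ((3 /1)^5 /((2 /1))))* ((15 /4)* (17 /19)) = -309825 /608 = -509.58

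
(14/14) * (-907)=-907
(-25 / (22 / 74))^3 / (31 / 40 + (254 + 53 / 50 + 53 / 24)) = -237435937500 / 103036703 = -2304.38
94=94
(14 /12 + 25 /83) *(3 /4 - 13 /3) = -31433 /5976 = -5.26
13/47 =0.28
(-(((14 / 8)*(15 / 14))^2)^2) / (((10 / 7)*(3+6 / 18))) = -2.60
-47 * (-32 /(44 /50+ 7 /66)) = 2481600 /1627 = 1525.26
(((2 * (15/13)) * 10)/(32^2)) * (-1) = -75/3328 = -0.02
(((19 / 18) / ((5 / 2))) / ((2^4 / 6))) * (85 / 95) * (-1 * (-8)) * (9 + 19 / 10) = 1853 / 150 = 12.35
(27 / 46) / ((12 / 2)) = 9 / 92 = 0.10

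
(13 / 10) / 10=13 / 100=0.13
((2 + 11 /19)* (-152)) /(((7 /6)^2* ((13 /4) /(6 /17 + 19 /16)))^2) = -113763528 /2393209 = -47.54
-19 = -19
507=507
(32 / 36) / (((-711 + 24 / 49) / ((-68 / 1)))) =26656 / 313335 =0.09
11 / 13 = 0.85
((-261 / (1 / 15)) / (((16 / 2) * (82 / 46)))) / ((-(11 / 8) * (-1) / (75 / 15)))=-450225 / 451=-998.28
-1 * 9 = -9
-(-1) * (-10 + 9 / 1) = -1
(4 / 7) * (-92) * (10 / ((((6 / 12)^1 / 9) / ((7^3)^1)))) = -3245760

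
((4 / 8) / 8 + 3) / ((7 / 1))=7 / 16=0.44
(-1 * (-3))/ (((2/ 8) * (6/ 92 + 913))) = 0.01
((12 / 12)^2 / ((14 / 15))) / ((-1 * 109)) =-15 / 1526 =-0.01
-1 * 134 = -134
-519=-519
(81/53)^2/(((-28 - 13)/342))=-2243862/115169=-19.48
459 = 459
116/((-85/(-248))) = 28768/85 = 338.45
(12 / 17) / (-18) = -2 / 51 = -0.04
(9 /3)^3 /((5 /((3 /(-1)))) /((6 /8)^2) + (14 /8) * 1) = -2916 /131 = -22.26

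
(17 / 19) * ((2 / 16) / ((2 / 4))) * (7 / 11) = 119 / 836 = 0.14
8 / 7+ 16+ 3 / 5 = 621 / 35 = 17.74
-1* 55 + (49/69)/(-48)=-182209/3312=-55.01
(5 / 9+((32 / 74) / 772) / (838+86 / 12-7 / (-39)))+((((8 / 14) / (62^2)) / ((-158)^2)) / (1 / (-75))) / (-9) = 4251198961442303 / 7652148320216988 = 0.56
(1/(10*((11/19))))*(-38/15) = -361/825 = -0.44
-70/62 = -35/31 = -1.13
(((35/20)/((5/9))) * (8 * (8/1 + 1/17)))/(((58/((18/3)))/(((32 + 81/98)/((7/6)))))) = 71398098/120785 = 591.12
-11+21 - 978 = -968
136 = 136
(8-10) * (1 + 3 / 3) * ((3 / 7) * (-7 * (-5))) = -60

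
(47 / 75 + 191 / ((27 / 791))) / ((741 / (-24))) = -30219584 / 166725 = -181.25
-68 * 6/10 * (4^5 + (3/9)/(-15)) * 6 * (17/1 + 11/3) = -388538128/75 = -5180508.37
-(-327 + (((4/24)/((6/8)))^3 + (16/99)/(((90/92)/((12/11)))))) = 144137387/441045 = 326.81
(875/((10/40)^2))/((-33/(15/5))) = -14000/11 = -1272.73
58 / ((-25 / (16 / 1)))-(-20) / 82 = -37798 / 1025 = -36.88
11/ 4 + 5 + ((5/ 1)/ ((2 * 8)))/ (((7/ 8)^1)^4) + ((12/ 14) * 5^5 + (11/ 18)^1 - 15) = 230997241/ 86436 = 2672.47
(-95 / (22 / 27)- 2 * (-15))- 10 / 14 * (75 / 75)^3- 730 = -125865 / 154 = -817.31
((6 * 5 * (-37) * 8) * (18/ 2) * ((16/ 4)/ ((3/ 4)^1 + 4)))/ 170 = -127872/ 323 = -395.89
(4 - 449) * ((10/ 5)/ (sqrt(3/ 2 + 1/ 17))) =-890 * sqrt(1802)/ 53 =-712.84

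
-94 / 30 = -47 / 15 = -3.13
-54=-54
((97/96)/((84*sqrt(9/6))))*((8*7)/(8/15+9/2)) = 485*sqrt(6)/10872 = 0.11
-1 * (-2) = 2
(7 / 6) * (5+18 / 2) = 49 / 3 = 16.33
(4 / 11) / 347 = 4 / 3817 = 0.00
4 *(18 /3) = 24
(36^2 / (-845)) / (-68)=324 / 14365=0.02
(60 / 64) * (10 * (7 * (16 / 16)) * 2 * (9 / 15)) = 315 / 4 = 78.75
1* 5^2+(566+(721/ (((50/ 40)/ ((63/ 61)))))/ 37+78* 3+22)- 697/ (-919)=8959005598/ 10370915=863.86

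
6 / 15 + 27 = 137 / 5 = 27.40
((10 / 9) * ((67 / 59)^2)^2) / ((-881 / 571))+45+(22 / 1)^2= 50710492889291 / 96078555369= 527.80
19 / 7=2.71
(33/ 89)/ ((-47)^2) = 33/ 196601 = 0.00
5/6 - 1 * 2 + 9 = 47/6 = 7.83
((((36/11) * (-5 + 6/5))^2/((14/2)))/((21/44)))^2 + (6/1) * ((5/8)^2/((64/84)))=199523829091743/92966720000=2146.19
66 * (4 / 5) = 264 / 5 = 52.80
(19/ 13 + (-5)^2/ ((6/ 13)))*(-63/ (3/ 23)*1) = -698579/ 26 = -26868.42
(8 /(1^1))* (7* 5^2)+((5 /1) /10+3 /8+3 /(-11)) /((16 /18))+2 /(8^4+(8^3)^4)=529396089846699 /377957144576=1400.68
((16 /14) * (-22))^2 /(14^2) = 7744 /2401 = 3.23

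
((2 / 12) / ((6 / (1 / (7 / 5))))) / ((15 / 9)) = 1 / 84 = 0.01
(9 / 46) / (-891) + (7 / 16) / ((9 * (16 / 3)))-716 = -417359807 / 582912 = -715.99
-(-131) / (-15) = -131 / 15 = -8.73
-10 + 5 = -5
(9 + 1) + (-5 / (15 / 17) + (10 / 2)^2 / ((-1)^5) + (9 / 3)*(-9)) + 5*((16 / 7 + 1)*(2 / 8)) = -43.56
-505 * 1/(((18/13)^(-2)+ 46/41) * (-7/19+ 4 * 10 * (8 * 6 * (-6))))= 127459980/4778959871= 0.03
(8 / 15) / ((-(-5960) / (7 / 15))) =7 / 167625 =0.00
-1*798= -798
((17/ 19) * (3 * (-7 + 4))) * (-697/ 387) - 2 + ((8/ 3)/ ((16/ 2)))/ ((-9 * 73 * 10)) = 201336833/ 16103070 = 12.50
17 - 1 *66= -49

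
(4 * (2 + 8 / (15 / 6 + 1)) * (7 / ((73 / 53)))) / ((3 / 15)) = 435.62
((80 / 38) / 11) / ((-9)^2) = 40 / 16929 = 0.00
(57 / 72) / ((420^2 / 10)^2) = 19 / 7468070400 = 0.00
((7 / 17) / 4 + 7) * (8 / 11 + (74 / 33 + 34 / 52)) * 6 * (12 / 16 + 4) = 733.53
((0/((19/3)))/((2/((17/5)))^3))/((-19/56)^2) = 0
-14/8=-7/4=-1.75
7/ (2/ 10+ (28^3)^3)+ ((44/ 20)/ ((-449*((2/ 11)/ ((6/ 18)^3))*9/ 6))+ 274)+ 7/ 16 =14077799644554548514673/ 51297048609267043440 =274.44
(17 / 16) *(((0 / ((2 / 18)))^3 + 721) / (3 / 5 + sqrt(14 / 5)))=-183855 / 976 + 61285 *sqrt(70) / 976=336.98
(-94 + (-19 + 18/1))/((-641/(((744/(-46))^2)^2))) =10142.06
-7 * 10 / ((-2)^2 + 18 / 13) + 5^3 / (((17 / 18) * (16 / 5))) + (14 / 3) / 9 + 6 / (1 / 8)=282299 / 3672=76.88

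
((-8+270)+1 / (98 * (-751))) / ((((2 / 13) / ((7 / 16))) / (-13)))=-3258772075 / 336448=-9685.81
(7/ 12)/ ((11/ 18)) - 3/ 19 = 333/ 418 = 0.80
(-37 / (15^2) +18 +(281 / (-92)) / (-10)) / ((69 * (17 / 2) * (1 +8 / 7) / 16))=21029036 / 91054125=0.23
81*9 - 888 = -159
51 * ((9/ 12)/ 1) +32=281/ 4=70.25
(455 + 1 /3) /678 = 0.67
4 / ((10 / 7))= 14 / 5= 2.80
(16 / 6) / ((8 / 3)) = 1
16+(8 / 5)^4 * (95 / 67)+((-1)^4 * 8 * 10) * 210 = 140911824 / 8375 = 16825.29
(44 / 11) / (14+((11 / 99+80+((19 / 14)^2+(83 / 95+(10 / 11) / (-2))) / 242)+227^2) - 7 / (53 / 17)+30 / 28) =94572767520 / 1220507588671981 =0.00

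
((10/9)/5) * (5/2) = 5/9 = 0.56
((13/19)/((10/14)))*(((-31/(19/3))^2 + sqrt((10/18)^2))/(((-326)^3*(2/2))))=-3623893/5346826861140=-0.00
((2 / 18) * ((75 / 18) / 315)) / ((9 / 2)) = 0.00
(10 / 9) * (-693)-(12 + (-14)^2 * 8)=-2350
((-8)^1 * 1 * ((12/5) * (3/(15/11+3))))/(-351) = 22/585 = 0.04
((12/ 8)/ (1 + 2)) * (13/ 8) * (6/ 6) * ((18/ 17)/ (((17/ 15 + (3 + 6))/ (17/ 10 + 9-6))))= 16497/ 41344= 0.40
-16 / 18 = -8 / 9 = -0.89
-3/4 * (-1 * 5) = 15/4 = 3.75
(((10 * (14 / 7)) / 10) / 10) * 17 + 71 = 372 / 5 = 74.40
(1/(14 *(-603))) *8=-4/4221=-0.00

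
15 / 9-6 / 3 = -1 / 3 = -0.33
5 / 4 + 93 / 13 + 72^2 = 270005 / 52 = 5192.40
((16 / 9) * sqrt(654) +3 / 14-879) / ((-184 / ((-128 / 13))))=-98424 / 2093 +256 * sqrt(654) / 2691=-44.59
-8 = -8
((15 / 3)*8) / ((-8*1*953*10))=-1 / 1906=-0.00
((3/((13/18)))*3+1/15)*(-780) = -9772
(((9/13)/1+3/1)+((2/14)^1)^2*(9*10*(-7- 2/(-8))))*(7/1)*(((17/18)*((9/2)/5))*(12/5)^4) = -488713824/284375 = -1718.55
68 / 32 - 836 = -6671 / 8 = -833.88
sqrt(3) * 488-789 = -789 + 488 * sqrt(3) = 56.24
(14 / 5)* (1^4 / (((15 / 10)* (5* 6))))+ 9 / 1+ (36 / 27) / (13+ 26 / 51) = 1420171 / 155025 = 9.16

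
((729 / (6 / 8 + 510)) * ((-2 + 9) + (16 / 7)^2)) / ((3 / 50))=290.80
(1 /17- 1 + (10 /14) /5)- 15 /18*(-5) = 2405 /714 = 3.37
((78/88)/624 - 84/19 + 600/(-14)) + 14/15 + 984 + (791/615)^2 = 33264718613237/35413963200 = 939.31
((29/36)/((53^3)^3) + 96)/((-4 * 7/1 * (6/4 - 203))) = 367870418492521667/21620051053487575416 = 0.02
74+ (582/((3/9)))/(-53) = 2176/53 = 41.06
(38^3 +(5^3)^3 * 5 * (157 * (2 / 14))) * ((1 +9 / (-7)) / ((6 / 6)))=-3067174458 / 49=-62595397.10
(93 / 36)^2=6.67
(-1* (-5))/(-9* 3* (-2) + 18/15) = 0.09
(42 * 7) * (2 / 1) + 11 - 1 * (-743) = 1342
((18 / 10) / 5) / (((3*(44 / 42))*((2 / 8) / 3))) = 378 / 275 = 1.37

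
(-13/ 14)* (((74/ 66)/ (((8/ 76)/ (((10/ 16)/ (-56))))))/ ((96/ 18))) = 45695/ 2207744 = 0.02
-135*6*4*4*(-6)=77760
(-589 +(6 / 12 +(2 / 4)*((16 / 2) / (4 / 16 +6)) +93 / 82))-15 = -616769 / 1025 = -601.73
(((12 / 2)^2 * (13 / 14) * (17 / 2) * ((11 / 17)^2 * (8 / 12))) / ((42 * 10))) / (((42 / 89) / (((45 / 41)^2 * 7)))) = 18899595 / 5601092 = 3.37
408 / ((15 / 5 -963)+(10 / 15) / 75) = -45900 / 107999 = -0.43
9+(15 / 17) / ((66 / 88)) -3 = 122 / 17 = 7.18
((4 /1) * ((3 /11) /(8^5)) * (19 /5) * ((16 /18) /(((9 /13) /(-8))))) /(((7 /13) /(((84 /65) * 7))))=-1729 /79200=-0.02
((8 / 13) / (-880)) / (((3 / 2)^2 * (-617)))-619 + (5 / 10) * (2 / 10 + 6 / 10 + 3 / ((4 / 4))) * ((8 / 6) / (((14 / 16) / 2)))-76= -19155038317 / 27792765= -689.21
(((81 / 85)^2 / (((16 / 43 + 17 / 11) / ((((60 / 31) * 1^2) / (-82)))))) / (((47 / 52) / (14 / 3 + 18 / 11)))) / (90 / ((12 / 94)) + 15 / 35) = -7120032192 / 64434487393865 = -0.00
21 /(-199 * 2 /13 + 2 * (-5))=-91 /176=-0.52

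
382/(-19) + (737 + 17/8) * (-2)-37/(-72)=-2049047/1368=-1497.84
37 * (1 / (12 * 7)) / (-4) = -37 / 336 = -0.11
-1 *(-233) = 233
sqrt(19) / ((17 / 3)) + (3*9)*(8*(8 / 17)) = 3*sqrt(19) / 17 + 1728 / 17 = 102.42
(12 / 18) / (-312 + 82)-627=-216316 / 345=-627.00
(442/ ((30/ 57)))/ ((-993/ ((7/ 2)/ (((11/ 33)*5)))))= -29393/ 16550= -1.78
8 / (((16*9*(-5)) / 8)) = -4 / 45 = -0.09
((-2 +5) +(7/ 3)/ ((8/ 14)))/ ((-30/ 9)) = -17/ 8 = -2.12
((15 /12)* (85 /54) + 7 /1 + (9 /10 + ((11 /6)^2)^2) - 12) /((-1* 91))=-59387 /589680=-0.10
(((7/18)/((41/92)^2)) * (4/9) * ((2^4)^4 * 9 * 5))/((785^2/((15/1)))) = 7765753856/124304907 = 62.47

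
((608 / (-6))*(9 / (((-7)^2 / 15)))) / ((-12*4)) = 285 / 49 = 5.82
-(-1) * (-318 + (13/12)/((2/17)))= -7411/24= -308.79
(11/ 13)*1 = 11/ 13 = 0.85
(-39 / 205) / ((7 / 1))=-0.03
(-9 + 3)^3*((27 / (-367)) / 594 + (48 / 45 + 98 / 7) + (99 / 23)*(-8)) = 1942229268 / 464255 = 4183.54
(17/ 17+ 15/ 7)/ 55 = 2/ 35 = 0.06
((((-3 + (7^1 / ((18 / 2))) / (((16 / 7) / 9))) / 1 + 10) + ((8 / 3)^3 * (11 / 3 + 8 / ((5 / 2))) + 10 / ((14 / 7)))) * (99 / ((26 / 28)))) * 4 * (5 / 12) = 72486337 / 2808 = 25814.22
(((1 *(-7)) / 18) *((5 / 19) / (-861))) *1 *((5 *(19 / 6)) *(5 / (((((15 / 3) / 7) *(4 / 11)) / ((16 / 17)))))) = 1925 / 56457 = 0.03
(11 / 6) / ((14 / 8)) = 22 / 21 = 1.05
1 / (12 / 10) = 0.83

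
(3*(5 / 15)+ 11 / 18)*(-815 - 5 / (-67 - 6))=-1312.95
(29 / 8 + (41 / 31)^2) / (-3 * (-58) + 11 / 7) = 0.03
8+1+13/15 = 148/15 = 9.87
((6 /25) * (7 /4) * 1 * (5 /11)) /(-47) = -0.00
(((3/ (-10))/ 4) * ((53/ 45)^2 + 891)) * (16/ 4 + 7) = -4969481/ 6750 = -736.22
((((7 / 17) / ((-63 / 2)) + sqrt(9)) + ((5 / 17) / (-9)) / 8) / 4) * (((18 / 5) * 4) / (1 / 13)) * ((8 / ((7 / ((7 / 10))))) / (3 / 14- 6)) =-221494 / 11475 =-19.30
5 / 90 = 1 / 18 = 0.06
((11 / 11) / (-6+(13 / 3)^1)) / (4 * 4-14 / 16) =-24 / 605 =-0.04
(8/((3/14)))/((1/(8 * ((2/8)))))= 224/3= 74.67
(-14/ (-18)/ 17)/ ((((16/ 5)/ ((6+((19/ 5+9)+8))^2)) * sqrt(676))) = 31423/ 79560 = 0.39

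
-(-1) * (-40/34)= -20/17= -1.18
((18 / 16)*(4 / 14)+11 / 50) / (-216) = -0.00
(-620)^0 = 1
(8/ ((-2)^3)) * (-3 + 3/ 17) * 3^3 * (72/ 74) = 46656/ 629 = 74.17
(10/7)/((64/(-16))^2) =5/56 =0.09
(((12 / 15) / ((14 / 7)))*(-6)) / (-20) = 0.12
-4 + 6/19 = -70/19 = -3.68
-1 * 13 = -13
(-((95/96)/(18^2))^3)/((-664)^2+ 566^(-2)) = -68666306375/1062570512340131847340032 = -0.00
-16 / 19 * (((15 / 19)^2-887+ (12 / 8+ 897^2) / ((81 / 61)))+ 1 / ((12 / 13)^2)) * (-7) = 660517894253 / 185193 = 3566646.12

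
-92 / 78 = -46 / 39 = -1.18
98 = 98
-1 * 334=-334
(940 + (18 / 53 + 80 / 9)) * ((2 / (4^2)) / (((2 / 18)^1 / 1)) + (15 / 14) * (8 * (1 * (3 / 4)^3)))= 4500.36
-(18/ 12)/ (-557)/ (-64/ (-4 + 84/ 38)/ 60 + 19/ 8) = 3060/ 3375977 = 0.00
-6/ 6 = -1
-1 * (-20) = 20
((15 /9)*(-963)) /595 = -321 /119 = -2.70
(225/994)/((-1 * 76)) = -225/75544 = -0.00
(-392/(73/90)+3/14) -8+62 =-438513/1022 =-429.07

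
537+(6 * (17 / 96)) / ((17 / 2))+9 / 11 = 47339 / 88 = 537.94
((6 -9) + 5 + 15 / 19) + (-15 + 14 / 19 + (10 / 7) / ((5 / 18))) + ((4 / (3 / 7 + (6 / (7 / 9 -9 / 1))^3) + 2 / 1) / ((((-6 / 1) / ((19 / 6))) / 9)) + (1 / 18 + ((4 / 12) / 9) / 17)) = -8331694453 / 16971066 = -490.94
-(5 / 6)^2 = -25 / 36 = -0.69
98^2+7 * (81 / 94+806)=1433691 / 94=15252.03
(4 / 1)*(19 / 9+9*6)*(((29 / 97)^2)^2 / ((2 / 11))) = 9.86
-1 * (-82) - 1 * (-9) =91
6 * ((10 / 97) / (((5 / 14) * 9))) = 56 / 291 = 0.19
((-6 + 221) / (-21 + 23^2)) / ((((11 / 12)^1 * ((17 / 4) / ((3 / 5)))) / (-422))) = -653256 / 23749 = -27.51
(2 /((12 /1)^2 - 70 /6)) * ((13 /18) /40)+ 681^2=22093574053 /47640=463761.00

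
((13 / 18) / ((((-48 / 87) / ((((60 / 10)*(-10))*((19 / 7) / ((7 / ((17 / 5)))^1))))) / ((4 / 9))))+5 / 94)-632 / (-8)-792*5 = -238459535 / 62181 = -3834.93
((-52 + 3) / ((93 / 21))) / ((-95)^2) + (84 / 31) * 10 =7580657 / 279775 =27.10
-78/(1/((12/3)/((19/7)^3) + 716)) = -383168448/6859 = -55863.60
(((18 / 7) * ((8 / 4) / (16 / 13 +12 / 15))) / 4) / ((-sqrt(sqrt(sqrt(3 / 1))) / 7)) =-3.86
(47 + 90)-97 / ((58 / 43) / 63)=-254827 / 58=-4393.57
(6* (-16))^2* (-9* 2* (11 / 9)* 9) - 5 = -1824773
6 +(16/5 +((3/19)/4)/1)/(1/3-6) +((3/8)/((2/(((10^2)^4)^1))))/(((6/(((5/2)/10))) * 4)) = 1261753817/6460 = 195317.93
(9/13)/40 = 9/520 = 0.02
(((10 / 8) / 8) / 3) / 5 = 1 / 96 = 0.01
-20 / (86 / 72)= -720 / 43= -16.74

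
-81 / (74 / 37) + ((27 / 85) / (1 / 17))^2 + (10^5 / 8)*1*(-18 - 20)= -23750567 / 50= -475011.34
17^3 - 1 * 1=4912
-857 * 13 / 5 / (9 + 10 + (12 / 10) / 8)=-44564 / 383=-116.36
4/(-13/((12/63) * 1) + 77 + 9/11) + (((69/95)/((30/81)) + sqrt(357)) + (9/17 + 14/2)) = 67369491/6799150 + sqrt(357) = 28.80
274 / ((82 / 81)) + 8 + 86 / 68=390213 / 1394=279.92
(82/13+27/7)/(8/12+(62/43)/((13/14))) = 119325/26054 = 4.58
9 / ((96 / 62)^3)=29791 / 12288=2.42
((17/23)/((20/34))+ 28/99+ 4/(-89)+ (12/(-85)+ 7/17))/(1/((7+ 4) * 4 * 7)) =851281774/1565955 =543.62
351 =351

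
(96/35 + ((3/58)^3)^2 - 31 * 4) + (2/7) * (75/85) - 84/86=-118808734816688311/973987498738240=-121.98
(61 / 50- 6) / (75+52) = -239 / 6350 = -0.04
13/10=1.30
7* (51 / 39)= 119 / 13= 9.15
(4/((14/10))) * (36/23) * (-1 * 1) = -720/161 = -4.47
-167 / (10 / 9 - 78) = 1503 / 692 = 2.17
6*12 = 72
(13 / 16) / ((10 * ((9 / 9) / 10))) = 13 / 16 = 0.81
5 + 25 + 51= 81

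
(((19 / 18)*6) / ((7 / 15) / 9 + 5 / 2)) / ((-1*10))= -171 / 689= -0.25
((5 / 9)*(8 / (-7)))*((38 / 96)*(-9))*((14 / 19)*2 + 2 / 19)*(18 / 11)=450 / 77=5.84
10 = 10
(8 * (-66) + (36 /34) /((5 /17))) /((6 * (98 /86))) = -18791 /245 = -76.70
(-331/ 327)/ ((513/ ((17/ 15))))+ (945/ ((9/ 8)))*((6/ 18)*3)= 2113656973/ 2516265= 840.00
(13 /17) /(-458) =-13 /7786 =-0.00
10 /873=0.01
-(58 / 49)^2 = -1.40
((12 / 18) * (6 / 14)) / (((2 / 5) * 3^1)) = 5 / 21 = 0.24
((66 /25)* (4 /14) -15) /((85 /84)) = -29916 /2125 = -14.08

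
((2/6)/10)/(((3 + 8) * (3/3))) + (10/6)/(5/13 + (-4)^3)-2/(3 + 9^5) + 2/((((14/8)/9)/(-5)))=-34549611884/671495055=-51.45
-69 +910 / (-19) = -2221 / 19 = -116.89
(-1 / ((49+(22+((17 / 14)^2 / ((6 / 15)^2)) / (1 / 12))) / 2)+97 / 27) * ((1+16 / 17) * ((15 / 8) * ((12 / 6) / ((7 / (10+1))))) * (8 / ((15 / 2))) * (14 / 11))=302873384 / 5445423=55.62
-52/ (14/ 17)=-442/ 7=-63.14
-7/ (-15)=7/ 15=0.47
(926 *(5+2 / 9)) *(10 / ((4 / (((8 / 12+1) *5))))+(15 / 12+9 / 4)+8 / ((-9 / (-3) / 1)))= 130566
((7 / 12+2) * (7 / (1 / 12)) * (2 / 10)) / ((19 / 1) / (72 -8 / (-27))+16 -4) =423584 / 119685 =3.54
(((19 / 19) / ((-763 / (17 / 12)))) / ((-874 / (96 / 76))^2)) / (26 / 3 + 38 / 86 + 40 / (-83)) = -2184228 / 4858498224671455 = -0.00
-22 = -22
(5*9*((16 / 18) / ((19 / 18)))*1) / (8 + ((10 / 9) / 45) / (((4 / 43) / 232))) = 14580 / 26771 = 0.54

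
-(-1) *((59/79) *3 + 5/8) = 1811/632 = 2.87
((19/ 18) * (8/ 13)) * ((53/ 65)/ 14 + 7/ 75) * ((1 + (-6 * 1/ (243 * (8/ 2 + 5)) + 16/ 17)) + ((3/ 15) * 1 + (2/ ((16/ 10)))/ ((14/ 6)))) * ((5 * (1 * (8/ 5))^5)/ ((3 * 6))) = 1494148770930688/ 1948298688984375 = 0.77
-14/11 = -1.27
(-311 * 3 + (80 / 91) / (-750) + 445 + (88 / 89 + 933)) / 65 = 270904013 / 39482625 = 6.86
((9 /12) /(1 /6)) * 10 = 45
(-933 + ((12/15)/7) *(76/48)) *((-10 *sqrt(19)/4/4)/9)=48973 *sqrt(19)/756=282.37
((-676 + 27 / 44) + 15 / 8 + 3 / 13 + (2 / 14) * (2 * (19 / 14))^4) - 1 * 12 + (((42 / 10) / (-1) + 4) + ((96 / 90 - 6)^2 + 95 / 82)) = -115686738002107 / 177370993800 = -652.23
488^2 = 238144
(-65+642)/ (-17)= -577/ 17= -33.94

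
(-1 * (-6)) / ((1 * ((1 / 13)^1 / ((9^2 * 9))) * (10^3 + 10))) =28431 / 505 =56.30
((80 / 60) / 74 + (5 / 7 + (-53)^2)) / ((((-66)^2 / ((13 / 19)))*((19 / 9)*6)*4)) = 14190553 / 1629126576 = 0.01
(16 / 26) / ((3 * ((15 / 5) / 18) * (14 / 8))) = 64 / 91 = 0.70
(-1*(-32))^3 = 32768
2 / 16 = 1 / 8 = 0.12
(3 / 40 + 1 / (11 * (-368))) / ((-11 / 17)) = -25721 / 222640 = -0.12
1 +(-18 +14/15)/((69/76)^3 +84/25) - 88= -12329520329/135260127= -91.15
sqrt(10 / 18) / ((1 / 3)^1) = sqrt(5) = 2.24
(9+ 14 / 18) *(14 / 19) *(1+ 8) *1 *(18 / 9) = 2464 / 19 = 129.68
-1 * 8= -8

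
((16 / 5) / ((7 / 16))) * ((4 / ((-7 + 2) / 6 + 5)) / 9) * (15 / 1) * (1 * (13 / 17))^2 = 6.84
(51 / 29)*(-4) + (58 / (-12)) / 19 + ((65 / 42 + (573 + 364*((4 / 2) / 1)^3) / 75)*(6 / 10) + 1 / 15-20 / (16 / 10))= 5256919 / 578550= 9.09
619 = 619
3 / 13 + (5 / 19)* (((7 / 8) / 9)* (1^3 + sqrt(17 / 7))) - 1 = -13225 / 17784 + 5* sqrt(119) / 1368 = -0.70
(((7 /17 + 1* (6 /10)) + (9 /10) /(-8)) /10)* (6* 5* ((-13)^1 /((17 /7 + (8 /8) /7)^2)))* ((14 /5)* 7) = -38173499 /367200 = -103.96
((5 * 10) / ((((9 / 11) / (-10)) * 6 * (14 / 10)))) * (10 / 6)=-68750 / 567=-121.25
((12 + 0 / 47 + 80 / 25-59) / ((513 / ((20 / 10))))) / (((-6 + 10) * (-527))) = 73 / 901170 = 0.00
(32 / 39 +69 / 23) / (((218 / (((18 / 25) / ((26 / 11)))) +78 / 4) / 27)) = 265518 / 1892293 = 0.14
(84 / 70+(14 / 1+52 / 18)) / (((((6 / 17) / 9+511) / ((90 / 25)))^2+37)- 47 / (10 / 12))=76219704 / 84828251897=0.00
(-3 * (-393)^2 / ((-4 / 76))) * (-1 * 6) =-52821558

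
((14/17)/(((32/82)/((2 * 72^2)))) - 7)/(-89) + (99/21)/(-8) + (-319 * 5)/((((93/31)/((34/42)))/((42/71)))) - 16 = -9329411365/18047064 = -516.95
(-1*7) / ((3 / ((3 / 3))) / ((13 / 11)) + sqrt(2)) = -1.77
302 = 302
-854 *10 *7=-59780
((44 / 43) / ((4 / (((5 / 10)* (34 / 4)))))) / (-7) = -0.16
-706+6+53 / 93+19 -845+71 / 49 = -6944782 / 4557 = -1523.98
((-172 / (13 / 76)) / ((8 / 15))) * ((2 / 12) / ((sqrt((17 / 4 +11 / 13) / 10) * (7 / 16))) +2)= -49020 / 13 - 130720 * sqrt(1378) / 4823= -4776.89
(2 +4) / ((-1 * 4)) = -3 / 2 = -1.50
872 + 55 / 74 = 64583 / 74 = 872.74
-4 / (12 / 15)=-5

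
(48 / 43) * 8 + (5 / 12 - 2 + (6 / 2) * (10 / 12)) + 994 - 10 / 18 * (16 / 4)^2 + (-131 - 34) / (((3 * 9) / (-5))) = 529165 / 516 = 1025.51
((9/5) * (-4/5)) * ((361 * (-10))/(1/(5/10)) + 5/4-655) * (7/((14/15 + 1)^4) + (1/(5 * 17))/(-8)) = 4253459429457/2404755400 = 1768.77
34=34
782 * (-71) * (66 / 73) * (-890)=3261362280 / 73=44676195.62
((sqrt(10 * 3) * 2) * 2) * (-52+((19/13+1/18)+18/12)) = -22924 * sqrt(30)/117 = -1073.16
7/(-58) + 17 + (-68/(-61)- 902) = -3127613/3538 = -884.01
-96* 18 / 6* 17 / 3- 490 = -2122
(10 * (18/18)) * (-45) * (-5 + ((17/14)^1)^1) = 11925/7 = 1703.57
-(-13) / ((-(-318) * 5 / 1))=13 / 1590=0.01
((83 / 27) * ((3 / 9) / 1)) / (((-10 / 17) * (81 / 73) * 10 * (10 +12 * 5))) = -103003 / 45927000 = -0.00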